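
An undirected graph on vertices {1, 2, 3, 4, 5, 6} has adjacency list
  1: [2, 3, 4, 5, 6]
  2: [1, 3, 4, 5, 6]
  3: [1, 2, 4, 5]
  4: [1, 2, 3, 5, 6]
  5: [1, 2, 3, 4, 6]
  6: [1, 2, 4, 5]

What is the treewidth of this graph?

4

A width-4 tree decomposition is:
Bags: B1 = {1, 2, 4, 5, 6}  B2 = {1, 2, 3, 4, 5}
Tree: B1–B2
Every bag has size at most 5, so the width is 5 − 1 = 4 and tw(G) ≤ 4. On the other hand G contains the 5-clique {1, 2, 3, 4, 5}. A clique must lie in a single bag of any decomposition, so no decomposition can have width below 4. The upper and lower bounds meet at 4, so that is the treewidth.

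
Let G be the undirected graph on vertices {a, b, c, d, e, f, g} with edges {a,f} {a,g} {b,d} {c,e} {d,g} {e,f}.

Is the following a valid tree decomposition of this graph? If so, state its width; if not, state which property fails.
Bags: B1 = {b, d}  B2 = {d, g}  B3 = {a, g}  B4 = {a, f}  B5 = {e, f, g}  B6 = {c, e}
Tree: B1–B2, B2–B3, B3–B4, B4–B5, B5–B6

A tree decomposition must satisfy three properties: every vertex lies in some bag; for every edge, both endpoints lie together in some bag; and for every vertex, the bags containing it form a connected subtree. Here bags containing vertex g are not connected in the tree, so the decomposition is invalid.

No — bags containing vertex g are not connected in the tree.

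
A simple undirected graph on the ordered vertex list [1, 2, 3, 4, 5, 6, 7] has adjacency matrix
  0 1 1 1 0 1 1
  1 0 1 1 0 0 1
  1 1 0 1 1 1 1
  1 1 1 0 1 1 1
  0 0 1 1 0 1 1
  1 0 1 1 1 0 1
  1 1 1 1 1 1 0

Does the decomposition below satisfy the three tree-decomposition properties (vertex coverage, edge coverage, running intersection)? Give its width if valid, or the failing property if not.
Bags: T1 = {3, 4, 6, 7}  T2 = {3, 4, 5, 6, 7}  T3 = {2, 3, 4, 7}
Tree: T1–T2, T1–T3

A tree decomposition must satisfy three properties: every vertex lies in some bag; for every edge, both endpoints lie together in some bag; and for every vertex, the bags containing it form a connected subtree. Here vertex 1 appears in no bag, so the decomposition is invalid.

No — vertex 1 appears in no bag.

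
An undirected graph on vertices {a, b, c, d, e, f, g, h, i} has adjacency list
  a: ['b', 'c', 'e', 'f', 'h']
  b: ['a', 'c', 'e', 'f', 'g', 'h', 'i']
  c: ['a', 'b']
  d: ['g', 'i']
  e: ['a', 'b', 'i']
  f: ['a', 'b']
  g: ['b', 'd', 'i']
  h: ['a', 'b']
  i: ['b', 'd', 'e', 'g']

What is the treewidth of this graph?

2

A width-2 tree decomposition is:
Bags: B1 = {b, g, i}  B2 = {b, e, i}  B3 = {d, g, i}  B4 = {a, b, e}  B5 = {a, b, c}  B6 = {a, b, f}  B7 = {a, b, h}
Tree: B1–B2, B1–B3, B2–B4, B4–B5, B5–B6, B6–B7
The largest bag has 3 vertices, giving width 2; this decomposition certifies tw(G) ≤ 2. On the other hand G contains the 3-clique {d, g, i}. A clique must lie in a single bag of any decomposition, so no decomposition can have width below 2. The upper and lower bounds meet at 2, so that is the treewidth.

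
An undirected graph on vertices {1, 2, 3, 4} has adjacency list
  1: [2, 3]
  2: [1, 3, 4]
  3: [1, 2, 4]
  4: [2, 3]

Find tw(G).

A width-2 tree decomposition is:
Bags: B1 = {2, 3, 4}  B2 = {1, 2, 3}
Tree: B1–B2
Each bag holds 3 vertices, so the decomposition has width 2, which upper-bounds the treewidth. For the lower bound, the 3 vertices {1, 2, 3} are pairwise adjacent, and any tree decomposition puts a clique entirely inside one bag — forcing width ≥ 2. The upper and lower bounds meet at 2, so that is the treewidth.

2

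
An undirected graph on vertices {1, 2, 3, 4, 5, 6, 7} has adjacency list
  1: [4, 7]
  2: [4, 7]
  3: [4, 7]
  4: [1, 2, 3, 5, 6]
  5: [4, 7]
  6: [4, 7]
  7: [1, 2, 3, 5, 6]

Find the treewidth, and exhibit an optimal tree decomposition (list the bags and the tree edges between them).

Every bag has size at most 3, so the width is 3 − 1 = 2 and tw(G) ≤ 2. For the lower bound, G contains the cycle 7–5–4–2–7, so G is not a forest; only forests have treewidth ≤ 1, hence tw(G) ≥ 2. Hence tw(G) = 2 exactly.

Treewidth 2.
One optimal decomposition is:
Bags: B1 = {4, 5, 7}  B2 = {2, 4, 7}  B3 = {3, 4, 7}  B4 = {4, 6, 7}  B5 = {1, 4, 7}
Tree: B1–B2, B2–B3, B3–B4, B4–B5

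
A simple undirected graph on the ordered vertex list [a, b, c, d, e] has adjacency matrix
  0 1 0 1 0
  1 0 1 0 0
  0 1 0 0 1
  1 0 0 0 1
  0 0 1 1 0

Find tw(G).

A width-2 tree decomposition is:
Bags: B1 = {a, b, d}  B2 = {b, d, e}  B3 = {b, c, e}
Tree: B1–B2, B2–B3
Every bag has size at most 3, so the width is 3 − 1 = 2 and tw(G) ≤ 2. For the lower bound, G contains the cycle b–a–d–e–c–b, so G is not a forest; only forests have treewidth ≤ 1, hence tw(G) ≥ 2. The upper and lower bounds meet at 2, so that is the treewidth.

2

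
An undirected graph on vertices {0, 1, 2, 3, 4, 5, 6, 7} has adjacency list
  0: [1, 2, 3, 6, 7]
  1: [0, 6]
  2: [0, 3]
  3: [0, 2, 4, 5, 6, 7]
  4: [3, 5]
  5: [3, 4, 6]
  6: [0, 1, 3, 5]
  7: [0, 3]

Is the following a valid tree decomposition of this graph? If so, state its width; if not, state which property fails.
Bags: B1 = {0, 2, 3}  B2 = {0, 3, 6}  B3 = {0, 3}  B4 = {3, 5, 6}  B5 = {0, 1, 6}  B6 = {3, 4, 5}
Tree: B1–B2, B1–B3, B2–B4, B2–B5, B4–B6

A tree decomposition must satisfy three properties: every vertex lies in some bag; for every edge, both endpoints lie together in some bag; and for every vertex, the bags containing it form a connected subtree. Here vertex 7 appears in no bag, so the decomposition is invalid.

No — vertex 7 appears in no bag.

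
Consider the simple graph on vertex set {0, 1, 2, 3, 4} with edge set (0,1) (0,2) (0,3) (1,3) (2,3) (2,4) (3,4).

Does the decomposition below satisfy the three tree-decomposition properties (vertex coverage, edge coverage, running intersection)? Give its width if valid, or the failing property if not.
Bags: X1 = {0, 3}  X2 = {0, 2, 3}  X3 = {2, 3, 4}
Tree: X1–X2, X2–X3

A tree decomposition must satisfy three properties: every vertex lies in some bag; for every edge, both endpoints lie together in some bag; and for every vertex, the bags containing it form a connected subtree. Here vertex 1 appears in no bag, so the decomposition is invalid.

No — vertex 1 appears in no bag.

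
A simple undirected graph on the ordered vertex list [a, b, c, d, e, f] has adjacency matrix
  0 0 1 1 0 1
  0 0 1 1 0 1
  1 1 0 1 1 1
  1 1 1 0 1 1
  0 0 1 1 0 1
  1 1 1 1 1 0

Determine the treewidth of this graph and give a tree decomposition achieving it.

Every bag has size at most 4, so the width is 4 − 1 = 3 and tw(G) ≤ 3. For the lower bound, the 4 vertices {c, d, e, f} are pairwise adjacent, and any tree decomposition puts a clique entirely inside one bag — forcing width ≥ 3. Combining the bounds, tw(G) = 3.

Treewidth 3.
One such decomposition:
Bags: B1 = {c, d, e, f}  B2 = {b, c, d, f}  B3 = {a, c, d, f}
Tree: B1–B2, B2–B3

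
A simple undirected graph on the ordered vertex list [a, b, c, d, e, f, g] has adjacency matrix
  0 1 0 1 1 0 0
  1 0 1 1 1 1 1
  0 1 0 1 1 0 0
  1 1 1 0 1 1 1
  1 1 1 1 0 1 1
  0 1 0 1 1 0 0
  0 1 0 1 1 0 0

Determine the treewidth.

3

A width-3 tree decomposition is:
Bags: B1 = {b, c, d, e}  B2 = {b, d, e, g}  B3 = {b, d, e, f}  B4 = {a, b, d, e}
Tree: B1–B2, B1–B3, B2–B4
Every bag has size at most 4, so the width is 4 − 1 = 3 and tw(G) ≤ 3. On the other hand G contains the 4-clique {b, d, e, g}. A clique must lie in a single bag of any decomposition, so no decomposition can have width below 3. Combining the bounds, tw(G) = 3.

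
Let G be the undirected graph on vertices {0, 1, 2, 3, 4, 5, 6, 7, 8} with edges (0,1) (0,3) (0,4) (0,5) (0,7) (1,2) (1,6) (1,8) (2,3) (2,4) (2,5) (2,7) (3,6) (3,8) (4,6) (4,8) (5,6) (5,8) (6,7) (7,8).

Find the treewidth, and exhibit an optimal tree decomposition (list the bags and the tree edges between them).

Treewidth 4.
Bags: B1 = {0, 2, 5, 6, 8}  B2 = {0, 2, 3, 6, 8}  B3 = {0, 2, 4, 6, 8}  B4 = {0, 1, 2, 6, 8}  B5 = {0, 2, 6, 7, 8}
Tree: B1–B2, B2–B3, B3–B4, B4–B5

Each bag holds 5 vertices, so the decomposition has width 4, which upper-bounds the treewidth. For the lower bound: the 5 vertex sets {2,5}, {3,8}, {4,6}, {0}, {1} are disjoint, each induces a connected subgraph, and every pair is joined by at least one edge of G. Contracting each set to a single vertex therefore yields K_{5} as a minor, and since treewidth is minor-monotone, tw(G) ≥ tw(K_{5}) = 4. Hence tw(G) = 4 exactly.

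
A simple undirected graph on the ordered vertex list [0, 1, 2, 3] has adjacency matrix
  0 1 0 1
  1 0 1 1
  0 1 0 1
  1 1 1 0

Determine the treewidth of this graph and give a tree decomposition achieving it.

Every bag has size at most 3, so the width is 3 − 1 = 2 and tw(G) ≤ 2. For the lower bound, the 3 vertices {0, 1, 3} are pairwise adjacent, and any tree decomposition puts a clique entirely inside one bag — forcing width ≥ 2. Therefore the treewidth is 2.

Treewidth 2.
Bags: B1 = {0, 1, 3}  B2 = {1, 2, 3}
Tree: B1–B2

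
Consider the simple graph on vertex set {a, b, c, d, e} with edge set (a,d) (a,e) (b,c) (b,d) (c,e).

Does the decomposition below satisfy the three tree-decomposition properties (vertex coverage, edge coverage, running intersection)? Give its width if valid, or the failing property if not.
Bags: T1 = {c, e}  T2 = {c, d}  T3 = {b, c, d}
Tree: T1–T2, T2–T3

A tree decomposition must satisfy three properties: every vertex lies in some bag; for every edge, both endpoints lie together in some bag; and for every vertex, the bags containing it form a connected subtree. Here vertex a appears in no bag, so the decomposition is invalid.

No — vertex a appears in no bag.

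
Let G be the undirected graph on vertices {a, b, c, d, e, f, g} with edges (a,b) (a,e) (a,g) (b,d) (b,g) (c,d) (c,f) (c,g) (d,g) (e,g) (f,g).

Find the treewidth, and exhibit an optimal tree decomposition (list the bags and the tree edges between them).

Every bag has size at most 3, so the width is 3 − 1 = 2 and tw(G) ≤ 2. Conversely, {c, d, g} is a clique of size 3, and the vertices of any clique must share a bag in every tree decomposition; so some bag has ≥ 3 vertices and tw(G) ≥ 2. Therefore the treewidth is 2.

Treewidth 2.
Bags: B1 = {b, d, g}  B2 = {a, b, g}  B3 = {a, e, g}  B4 = {c, d, g}  B5 = {c, f, g}
Tree: B1–B2, B2–B3, B1–B4, B4–B5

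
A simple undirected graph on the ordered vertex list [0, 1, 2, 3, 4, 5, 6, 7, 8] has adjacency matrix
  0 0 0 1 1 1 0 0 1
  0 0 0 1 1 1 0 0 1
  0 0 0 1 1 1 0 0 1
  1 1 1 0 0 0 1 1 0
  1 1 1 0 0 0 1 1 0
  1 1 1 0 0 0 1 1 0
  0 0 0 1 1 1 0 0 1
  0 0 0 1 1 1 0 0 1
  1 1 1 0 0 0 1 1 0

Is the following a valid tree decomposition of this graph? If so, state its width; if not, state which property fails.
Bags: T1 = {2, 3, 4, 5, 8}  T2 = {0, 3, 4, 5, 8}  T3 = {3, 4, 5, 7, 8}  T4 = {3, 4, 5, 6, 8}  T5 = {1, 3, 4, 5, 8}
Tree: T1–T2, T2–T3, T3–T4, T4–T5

Yes; width 4.

Vertex coverage: the bags together contain {0, 1, 2, 3, 4, 5, 6, 7, 8}, the full vertex set. Edge coverage: each edge of G has both endpoints in at least one bag. Running intersection: for every vertex, the bags containing it form a connected subtree. All three properties hold, so this is a valid tree decomposition of width max|bag| − 1 = 4, and hence tw(G) ≤ 4.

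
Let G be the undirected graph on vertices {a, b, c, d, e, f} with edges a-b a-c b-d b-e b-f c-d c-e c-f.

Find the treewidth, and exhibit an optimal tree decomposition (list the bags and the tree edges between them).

Treewidth 2.
One such decomposition:
Bags: B1 = {b, c, f}  B2 = {b, c, e}  B3 = {b, c, d}  B4 = {a, b, c}
Tree: B1–B2, B2–B3, B3–B4

Each bag holds 3 vertices, so the decomposition has width 2, which upper-bounds the treewidth. The edges b–f–c–e–b form a cycle, so G is not a tree and its treewidth is at least 2. Combining the bounds, tw(G) = 2.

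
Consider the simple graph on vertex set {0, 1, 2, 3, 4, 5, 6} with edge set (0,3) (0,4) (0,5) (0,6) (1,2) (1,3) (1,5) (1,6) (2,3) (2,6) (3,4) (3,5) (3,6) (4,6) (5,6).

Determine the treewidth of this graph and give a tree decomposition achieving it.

Every bag has size at most 4, so the width is 4 − 1 = 3 and tw(G) ≤ 3. Conversely, {0, 3, 4, 6} is a clique of size 4, and the vertices of any clique must share a bag in every tree decomposition; so some bag has ≥ 4 vertices and tw(G) ≥ 3. Hence tw(G) = 3 exactly.

Treewidth 3.
Bags: B1 = {1, 3, 5, 6}  B2 = {1, 2, 3, 6}  B3 = {0, 3, 5, 6}  B4 = {0, 3, 4, 6}
Tree: B1–B2, B1–B3, B3–B4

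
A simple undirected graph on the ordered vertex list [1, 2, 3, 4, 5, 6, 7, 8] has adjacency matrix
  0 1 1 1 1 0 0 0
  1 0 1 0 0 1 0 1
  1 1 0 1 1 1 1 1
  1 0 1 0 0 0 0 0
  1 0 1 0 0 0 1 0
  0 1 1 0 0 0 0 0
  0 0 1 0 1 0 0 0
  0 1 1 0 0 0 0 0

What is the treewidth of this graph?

A width-2 tree decomposition is:
Bags: B1 = {1, 3, 4}  B2 = {1, 3, 5}  B3 = {1, 2, 3}  B4 = {2, 3, 6}  B5 = {3, 5, 7}  B6 = {2, 3, 8}
Tree: B1–B2, B2–B3, B3–B4, B2–B5, B3–B6
Every bag has size at most 3, so the width is 3 − 1 = 2 and tw(G) ≤ 2. For the lower bound, the 3 vertices {2, 3, 8} are pairwise adjacent, and any tree decomposition puts a clique entirely inside one bag — forcing width ≥ 2. Combining the bounds, tw(G) = 2.

2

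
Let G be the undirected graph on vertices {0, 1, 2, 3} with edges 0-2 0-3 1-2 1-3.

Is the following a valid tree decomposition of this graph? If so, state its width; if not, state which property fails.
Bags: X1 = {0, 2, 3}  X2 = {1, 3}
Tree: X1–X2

A tree decomposition must satisfy three properties: every vertex lies in some bag; for every edge, both endpoints lie together in some bag; and for every vertex, the bags containing it form a connected subtree. Here edge (2,1) lies in no bag, so the decomposition is invalid.

No — edge (2,1) lies in no bag.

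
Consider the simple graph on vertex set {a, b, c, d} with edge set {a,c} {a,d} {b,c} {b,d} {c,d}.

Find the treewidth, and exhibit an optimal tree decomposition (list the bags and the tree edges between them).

Treewidth 2.
Bags: B1 = {b, c, d}  B2 = {a, c, d}
Tree: B1–B2

The largest bag has 3 vertices, giving width 2; this decomposition certifies tw(G) ≤ 2. On the other hand G contains the 3-clique {a, c, d}. A clique must lie in a single bag of any decomposition, so no decomposition can have width below 2. Hence tw(G) = 2 exactly.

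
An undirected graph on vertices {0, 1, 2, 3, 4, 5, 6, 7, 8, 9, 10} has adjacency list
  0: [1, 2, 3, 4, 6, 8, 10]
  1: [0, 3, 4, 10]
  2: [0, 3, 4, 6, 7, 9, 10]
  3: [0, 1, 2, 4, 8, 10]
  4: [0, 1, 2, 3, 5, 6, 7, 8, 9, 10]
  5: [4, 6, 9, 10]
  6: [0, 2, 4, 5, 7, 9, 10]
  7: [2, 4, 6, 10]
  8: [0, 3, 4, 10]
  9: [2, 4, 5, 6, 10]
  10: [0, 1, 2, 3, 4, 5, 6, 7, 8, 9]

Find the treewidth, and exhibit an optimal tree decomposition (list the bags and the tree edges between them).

Treewidth 4.
Bags: B1 = {2, 4, 6, 7, 10}  B2 = {0, 2, 4, 6, 10}  B3 = {2, 4, 6, 9, 10}  B4 = {0, 2, 3, 4, 10}  B5 = {0, 3, 4, 8, 10}  B6 = {4, 5, 6, 9, 10}  B7 = {0, 1, 3, 4, 10}
Tree: B1–B2, B2–B3, B2–B4, B4–B5, B3–B6, B5–B7

Each bag holds 5 vertices, so the decomposition has width 4, which upper-bounds the treewidth. Conversely, {0, 3, 4, 8, 10} is a clique of size 5, and the vertices of any clique must share a bag in every tree decomposition; so some bag has ≥ 5 vertices and tw(G) ≥ 4. Combining the bounds, tw(G) = 4.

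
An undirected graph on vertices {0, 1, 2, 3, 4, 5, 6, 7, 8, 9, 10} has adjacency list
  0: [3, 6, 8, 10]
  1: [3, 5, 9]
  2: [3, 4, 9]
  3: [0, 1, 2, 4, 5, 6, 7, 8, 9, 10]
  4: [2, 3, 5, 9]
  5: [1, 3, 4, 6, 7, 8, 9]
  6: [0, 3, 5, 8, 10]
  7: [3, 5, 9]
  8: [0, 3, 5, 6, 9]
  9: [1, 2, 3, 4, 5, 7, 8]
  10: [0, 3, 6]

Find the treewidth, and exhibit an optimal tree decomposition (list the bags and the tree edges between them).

Treewidth 3.
One such decomposition:
Bags: B1 = {3, 5, 8, 9}  B2 = {1, 3, 5, 9}  B3 = {3, 4, 5, 9}  B4 = {3, 5, 6, 8}  B5 = {3, 5, 7, 9}  B6 = {0, 3, 6, 8}  B7 = {2, 3, 4, 9}  B8 = {0, 3, 6, 10}
Tree: B1–B2, B1–B3, B1–B4, B1–B5, B4–B6, B3–B7, B6–B8

Every bag has size at most 4, so the width is 4 − 1 = 3 and tw(G) ≤ 3. Conversely, {0, 3, 6, 8} is a clique of size 4, and the vertices of any clique must share a bag in every tree decomposition; so some bag has ≥ 4 vertices and tw(G) ≥ 3. The upper and lower bounds meet at 3, so that is the treewidth.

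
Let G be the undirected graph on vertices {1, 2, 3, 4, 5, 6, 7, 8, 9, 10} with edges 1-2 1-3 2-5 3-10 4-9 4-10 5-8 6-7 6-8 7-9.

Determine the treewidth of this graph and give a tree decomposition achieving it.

The largest bag has 3 vertices, giving width 2; this decomposition certifies tw(G) ≤ 2. For the lower bound, G contains the cycle 1–2–5–8–6–7–9–4–10–3–1, so G is not a forest; only forests have treewidth ≤ 1, hence tw(G) ≥ 2. The upper and lower bounds meet at 2, so that is the treewidth.

Treewidth 2.
One such decomposition:
Bags: B1 = {1, 2, 5}  B2 = {1, 5, 8}  B3 = {1, 6, 8}  B4 = {1, 6, 7}  B5 = {1, 7, 9}  B6 = {1, 4, 9}  B7 = {1, 4, 10}  B8 = {1, 3, 10}
Tree: B1–B2, B2–B3, B3–B4, B4–B5, B5–B6, B6–B7, B7–B8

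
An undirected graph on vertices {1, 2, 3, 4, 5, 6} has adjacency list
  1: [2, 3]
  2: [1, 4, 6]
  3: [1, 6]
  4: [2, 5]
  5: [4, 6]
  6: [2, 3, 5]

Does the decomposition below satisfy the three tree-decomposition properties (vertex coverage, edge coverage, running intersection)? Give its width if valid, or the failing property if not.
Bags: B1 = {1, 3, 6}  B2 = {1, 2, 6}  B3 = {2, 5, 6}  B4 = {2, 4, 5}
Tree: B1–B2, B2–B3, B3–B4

Yes; width 2.

Every vertex of G appears in some bag (union = {1, 2, 3, 4, 5, 6}); every edge is covered by a bag; and for each vertex v the set of bags containing v is connected in the bag tree. The decomposition is therefore valid. The largest bag has 3 vertices, so the width is 2.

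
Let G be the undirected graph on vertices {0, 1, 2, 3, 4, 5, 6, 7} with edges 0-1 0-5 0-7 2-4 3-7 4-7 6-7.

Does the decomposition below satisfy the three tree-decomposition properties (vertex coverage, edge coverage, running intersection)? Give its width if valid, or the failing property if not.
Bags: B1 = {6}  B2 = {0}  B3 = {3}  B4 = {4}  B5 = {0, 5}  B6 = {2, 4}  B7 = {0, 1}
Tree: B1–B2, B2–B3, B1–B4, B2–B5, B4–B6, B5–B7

A tree decomposition must satisfy three properties: every vertex lies in some bag; for every edge, both endpoints lie together in some bag; and for every vertex, the bags containing it form a connected subtree. Here vertex 7 appears in no bag, so the decomposition is invalid.

No — vertex 7 appears in no bag.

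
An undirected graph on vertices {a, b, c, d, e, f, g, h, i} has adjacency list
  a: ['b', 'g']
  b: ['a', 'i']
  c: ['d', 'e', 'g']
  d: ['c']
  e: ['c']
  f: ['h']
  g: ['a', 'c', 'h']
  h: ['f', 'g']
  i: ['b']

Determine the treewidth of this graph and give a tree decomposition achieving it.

Each bag holds 2 vertices, so the decomposition has width 1, which upper-bounds the treewidth. G has an edge, so its treewidth is at least 1. The upper and lower bounds meet at 1, so that is the treewidth.

Treewidth 1.
One optimal decomposition is:
Bags: B1 = {g, h}  B2 = {c, g}  B3 = {c, d}  B4 = {c, e}  B5 = {f, h}  B6 = {a, g}  B7 = {a, b}  B8 = {b, i}
Tree: B1–B2, B2–B3, B3–B4, B1–B5, B1–B6, B6–B7, B7–B8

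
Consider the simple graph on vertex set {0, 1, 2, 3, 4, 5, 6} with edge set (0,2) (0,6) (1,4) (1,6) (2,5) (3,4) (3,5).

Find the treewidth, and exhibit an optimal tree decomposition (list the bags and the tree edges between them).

Each bag holds 3 vertices, so the decomposition has width 2, which upper-bounds the treewidth. Since 2–0–6–1–4–3–5–2 is a cycle in G, G is not acyclic. Forests are exactly the graphs of treewidth ≤ 1, so tw(G) ≥ 2. Combining the bounds, tw(G) = 2.

Treewidth 2.
One optimal decomposition is:
Bags: B1 = {0, 2, 6}  B2 = {1, 2, 6}  B3 = {1, 2, 4}  B4 = {2, 3, 4}  B5 = {2, 3, 5}
Tree: B1–B2, B2–B3, B3–B4, B4–B5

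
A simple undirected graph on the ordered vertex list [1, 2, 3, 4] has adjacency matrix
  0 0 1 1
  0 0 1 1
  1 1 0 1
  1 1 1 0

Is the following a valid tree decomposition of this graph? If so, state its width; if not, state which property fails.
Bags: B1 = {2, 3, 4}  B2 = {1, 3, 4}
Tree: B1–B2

Yes; width 2.

Every vertex of G appears in some bag (union = {1, 2, 3, 4}); every edge is covered by a bag; and for each vertex v the set of bags containing v is connected in the bag tree. The decomposition is therefore valid. The largest bag has 3 vertices, so the width is 2.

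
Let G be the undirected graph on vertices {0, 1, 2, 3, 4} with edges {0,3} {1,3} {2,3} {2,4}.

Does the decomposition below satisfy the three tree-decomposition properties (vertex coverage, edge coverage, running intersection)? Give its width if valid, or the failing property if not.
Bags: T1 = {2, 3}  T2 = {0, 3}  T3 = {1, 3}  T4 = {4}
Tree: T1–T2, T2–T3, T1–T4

No — edge (2,4) lies in no bag.

A tree decomposition must satisfy three properties: every vertex lies in some bag; for every edge, both endpoints lie together in some bag; and for every vertex, the bags containing it form a connected subtree. Here edge (2,4) lies in no bag, so the decomposition is invalid.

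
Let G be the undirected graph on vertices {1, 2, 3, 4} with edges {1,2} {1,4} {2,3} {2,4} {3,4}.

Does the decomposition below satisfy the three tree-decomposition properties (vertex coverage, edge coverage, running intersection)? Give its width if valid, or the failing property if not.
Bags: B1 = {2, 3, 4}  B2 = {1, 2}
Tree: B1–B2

A tree decomposition must satisfy three properties: every vertex lies in some bag; for every edge, both endpoints lie together in some bag; and for every vertex, the bags containing it form a connected subtree. Here edge (4,1) lies in no bag, so the decomposition is invalid.

No — edge (4,1) lies in no bag.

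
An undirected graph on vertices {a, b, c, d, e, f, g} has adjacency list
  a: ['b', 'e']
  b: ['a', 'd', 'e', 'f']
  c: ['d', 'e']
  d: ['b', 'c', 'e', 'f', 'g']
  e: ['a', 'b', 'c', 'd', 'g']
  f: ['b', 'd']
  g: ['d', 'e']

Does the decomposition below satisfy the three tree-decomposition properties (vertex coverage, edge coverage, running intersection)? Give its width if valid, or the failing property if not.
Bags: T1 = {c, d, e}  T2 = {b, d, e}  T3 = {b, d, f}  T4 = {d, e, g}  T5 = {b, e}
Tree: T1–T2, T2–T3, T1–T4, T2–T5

A tree decomposition must satisfy three properties: every vertex lies in some bag; for every edge, both endpoints lie together in some bag; and for every vertex, the bags containing it form a connected subtree. Here vertex a appears in no bag, so the decomposition is invalid.

No — vertex a appears in no bag.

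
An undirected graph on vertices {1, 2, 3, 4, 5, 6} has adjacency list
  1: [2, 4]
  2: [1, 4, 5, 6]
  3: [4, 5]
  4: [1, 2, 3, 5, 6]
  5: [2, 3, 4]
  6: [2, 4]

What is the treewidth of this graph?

A width-2 tree decomposition is:
Bags: B1 = {2, 4, 5}  B2 = {3, 4, 5}  B3 = {2, 4, 6}  B4 = {1, 2, 4}
Tree: B1–B2, B1–B3, B3–B4
The largest bag has 3 vertices, giving width 2; this decomposition certifies tw(G) ≤ 2. For the lower bound, the 3 vertices {1, 2, 4} are pairwise adjacent, and any tree decomposition puts a clique entirely inside one bag — forcing width ≥ 2. Combining the bounds, tw(G) = 2.

2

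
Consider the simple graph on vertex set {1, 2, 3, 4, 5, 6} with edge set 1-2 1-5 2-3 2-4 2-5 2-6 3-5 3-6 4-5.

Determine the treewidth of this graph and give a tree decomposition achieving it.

Each bag holds 3 vertices, so the decomposition has width 2, which upper-bounds the treewidth. On the other hand G contains the 3-clique {1, 2, 5}. A clique must lie in a single bag of any decomposition, so no decomposition can have width below 2. Therefore the treewidth is 2.

Treewidth 2.
One such decomposition:
Bags: B1 = {2, 3, 5}  B2 = {2, 4, 5}  B3 = {1, 2, 5}  B4 = {2, 3, 6}
Tree: B1–B2, B2–B3, B1–B4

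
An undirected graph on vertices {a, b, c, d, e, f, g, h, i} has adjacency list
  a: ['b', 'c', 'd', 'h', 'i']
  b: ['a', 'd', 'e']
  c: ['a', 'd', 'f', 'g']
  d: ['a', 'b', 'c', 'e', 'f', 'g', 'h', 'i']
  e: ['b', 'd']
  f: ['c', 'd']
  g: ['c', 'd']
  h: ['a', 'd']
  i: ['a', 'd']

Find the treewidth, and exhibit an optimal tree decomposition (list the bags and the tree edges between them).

Treewidth 2.
One optimal decomposition is:
Bags: B1 = {c, d, f}  B2 = {c, d, g}  B3 = {a, c, d}  B4 = {a, d, i}  B5 = {a, b, d}  B6 = {b, d, e}  B7 = {a, d, h}
Tree: B1–B2, B2–B3, B3–B4, B4–B5, B5–B6, B5–B7

Each bag holds 3 vertices, so the decomposition has width 2, which upper-bounds the treewidth. Conversely, {c, d, g} is a clique of size 3, and the vertices of any clique must share a bag in every tree decomposition; so some bag has ≥ 3 vertices and tw(G) ≥ 2. Hence tw(G) = 2 exactly.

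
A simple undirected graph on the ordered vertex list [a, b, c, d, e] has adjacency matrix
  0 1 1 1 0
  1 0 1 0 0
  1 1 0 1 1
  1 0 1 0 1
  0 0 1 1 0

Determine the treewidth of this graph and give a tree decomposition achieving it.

Treewidth 2.
One such decomposition:
Bags: B1 = {a, c, d}  B2 = {a, b, c}  B3 = {c, d, e}
Tree: B1–B2, B1–B3

Every bag has size at most 3, so the width is 3 − 1 = 2 and tw(G) ≤ 2. Conversely, {c, d, e} is a clique of size 3, and the vertices of any clique must share a bag in every tree decomposition; so some bag has ≥ 3 vertices and tw(G) ≥ 2. The upper and lower bounds meet at 2, so that is the treewidth.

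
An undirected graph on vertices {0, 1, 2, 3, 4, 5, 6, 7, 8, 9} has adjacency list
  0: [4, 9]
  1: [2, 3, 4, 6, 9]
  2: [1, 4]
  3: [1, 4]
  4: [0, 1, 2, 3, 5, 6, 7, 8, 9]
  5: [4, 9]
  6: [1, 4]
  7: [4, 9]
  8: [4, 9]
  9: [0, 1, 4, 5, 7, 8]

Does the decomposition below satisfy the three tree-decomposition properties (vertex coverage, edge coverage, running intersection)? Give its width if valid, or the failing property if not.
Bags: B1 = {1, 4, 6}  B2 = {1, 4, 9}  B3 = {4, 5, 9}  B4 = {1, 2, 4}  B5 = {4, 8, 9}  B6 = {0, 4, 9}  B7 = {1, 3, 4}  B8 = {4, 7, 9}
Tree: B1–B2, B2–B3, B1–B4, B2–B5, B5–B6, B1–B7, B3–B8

Yes; width 2.

Vertex coverage: the bags together contain {0, 1, 2, 3, 4, 5, 6, 7, 8, 9}, the full vertex set. Edge coverage: each edge of G has both endpoints in at least one bag. Running intersection: for every vertex, the bags containing it form a connected subtree. All three properties hold, so this is a valid tree decomposition of width max|bag| − 1 = 2, and hence tw(G) ≤ 2.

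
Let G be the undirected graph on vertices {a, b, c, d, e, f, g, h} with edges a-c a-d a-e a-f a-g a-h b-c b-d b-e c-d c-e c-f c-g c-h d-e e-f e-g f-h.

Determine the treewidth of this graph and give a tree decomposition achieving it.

Each bag holds 4 vertices, so the decomposition has width 3, which upper-bounds the treewidth. For the lower bound, the 4 vertices {a, c, d, e} are pairwise adjacent, and any tree decomposition puts a clique entirely inside one bag — forcing width ≥ 3. Therefore the treewidth is 3.

Treewidth 3.
One such decomposition:
Bags: B1 = {a, c, d, e}  B2 = {a, c, e, f}  B3 = {a, c, e, g}  B4 = {a, c, f, h}  B5 = {b, c, d, e}
Tree: B1–B2, B2–B3, B2–B4, B1–B5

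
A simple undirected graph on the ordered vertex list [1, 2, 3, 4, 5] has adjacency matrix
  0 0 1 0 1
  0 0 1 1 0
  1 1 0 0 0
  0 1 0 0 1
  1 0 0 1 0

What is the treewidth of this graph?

A width-2 tree decomposition is:
Bags: B1 = {2, 4, 5}  B2 = {2, 3, 5}  B3 = {1, 3, 5}
Tree: B1–B2, B2–B3
Every bag has size at most 3, so the width is 3 − 1 = 2 and tw(G) ≤ 2. For the lower bound, G contains the cycle 5–4–2–3–1–5, so G is not a forest; only forests have treewidth ≤ 1, hence tw(G) ≥ 2. Therefore the treewidth is 2.

2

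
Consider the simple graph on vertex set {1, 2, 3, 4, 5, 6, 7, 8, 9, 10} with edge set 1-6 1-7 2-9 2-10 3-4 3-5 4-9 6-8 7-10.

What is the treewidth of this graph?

1

A width-1 tree decomposition is:
Bags: B1 = {6, 8}  B2 = {1, 6}  B3 = {1, 7}  B4 = {7, 10}  B5 = {2, 10}  B6 = {2, 9}  B7 = {4, 9}  B8 = {3, 4}  B9 = {3, 5}
Tree: B1–B2, B2–B3, B3–B4, B4–B5, B5–B6, B6–B7, B7–B8, B8–B9
The largest bag has 2 vertices, giving width 1; this decomposition certifies tw(G) ≤ 1. Since G has at least one edge (e.g. 8–6), it is not an edgeless graph, so tw(G) ≥ 1. Therefore the treewidth is 1.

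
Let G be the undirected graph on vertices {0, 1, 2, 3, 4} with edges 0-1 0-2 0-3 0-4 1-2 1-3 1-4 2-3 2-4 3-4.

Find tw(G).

A width-4 tree decomposition is:
Bags: B1 = {0, 1, 2, 3, 4}
Tree: (single bag)
With just one bag of size 5, the width is 5 − 1 = 4, so tw(G) ≤ 4. Conversely, {0, 1, 2, 3, 4} is a clique of size 5, and the vertices of any clique must share a bag in every tree decomposition; so some bag has ≥ 5 vertices and tw(G) ≥ 4. Combining the bounds, tw(G) = 4.

4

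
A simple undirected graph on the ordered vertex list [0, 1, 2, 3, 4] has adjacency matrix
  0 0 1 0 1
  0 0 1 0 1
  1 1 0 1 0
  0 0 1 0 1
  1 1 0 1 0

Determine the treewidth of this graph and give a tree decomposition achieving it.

Each bag holds 3 vertices, so the decomposition has width 2, which upper-bounds the treewidth. For the lower bound, G contains the cycle 0–2–1–4–0, so G is not a forest; only forests have treewidth ≤ 1, hence tw(G) ≥ 2. Therefore the treewidth is 2.

Treewidth 2.
One such decomposition:
Bags: B1 = {0, 2, 4}  B2 = {1, 2, 4}  B3 = {2, 3, 4}
Tree: B1–B2, B2–B3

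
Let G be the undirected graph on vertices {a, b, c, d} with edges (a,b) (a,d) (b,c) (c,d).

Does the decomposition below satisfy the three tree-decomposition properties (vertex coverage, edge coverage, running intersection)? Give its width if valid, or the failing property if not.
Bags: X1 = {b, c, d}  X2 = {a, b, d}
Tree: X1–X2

Every vertex of G appears in some bag (union = {a, b, c, d}); every edge is covered by a bag; and for each vertex v the set of bags containing v is connected in the bag tree. The decomposition is therefore valid. The largest bag has 3 vertices, so the width is 2.

Yes; width 2.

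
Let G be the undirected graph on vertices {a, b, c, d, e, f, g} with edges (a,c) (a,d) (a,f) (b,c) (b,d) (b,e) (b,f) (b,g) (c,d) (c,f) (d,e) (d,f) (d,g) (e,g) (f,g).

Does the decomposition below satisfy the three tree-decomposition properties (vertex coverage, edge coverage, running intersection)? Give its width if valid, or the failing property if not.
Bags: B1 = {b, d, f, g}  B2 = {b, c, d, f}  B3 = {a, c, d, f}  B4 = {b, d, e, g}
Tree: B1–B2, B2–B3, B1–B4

Vertex coverage: the bags together contain {a, b, c, d, e, f, g}, the full vertex set. Edge coverage: each edge of G has both endpoints in at least one bag. Running intersection: for every vertex, the bags containing it form a connected subtree. All three properties hold, so this is a valid tree decomposition of width max|bag| − 1 = 3, and hence tw(G) ≤ 3.

Yes; width 3.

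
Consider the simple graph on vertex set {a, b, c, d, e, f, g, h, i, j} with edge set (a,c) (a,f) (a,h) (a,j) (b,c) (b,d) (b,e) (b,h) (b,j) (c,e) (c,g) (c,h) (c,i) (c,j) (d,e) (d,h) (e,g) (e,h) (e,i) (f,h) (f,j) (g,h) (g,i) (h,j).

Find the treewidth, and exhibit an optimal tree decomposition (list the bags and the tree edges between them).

Treewidth 3.
One such decomposition:
Bags: B1 = {b, c, e, h}  B2 = {b, c, h, j}  B3 = {a, c, h, j}  B4 = {b, d, e, h}  B5 = {c, e, g, h}  B6 = {c, e, g, i}  B7 = {a, f, h, j}
Tree: B1–B2, B2–B3, B1–B4, B1–B5, B5–B6, B3–B7

The largest bag has 4 vertices, giving width 3; this decomposition certifies tw(G) ≤ 3. On the other hand G contains the 4-clique {b, d, e, h}. A clique must lie in a single bag of any decomposition, so no decomposition can have width below 3. Hence tw(G) = 3 exactly.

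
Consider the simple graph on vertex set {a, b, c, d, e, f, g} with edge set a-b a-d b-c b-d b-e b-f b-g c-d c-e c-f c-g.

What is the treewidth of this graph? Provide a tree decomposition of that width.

Treewidth 2.
Bags: B1 = {a, b, d}  B2 = {b, c, d}  B3 = {b, c, e}  B4 = {b, c, g}  B5 = {b, c, f}
Tree: B1–B2, B2–B3, B3–B4, B3–B5

The largest bag has 3 vertices, giving width 2; this decomposition certifies tw(G) ≤ 2. For the lower bound, the 3 vertices {b, c, d} are pairwise adjacent, and any tree decomposition puts a clique entirely inside one bag — forcing width ≥ 2. Hence tw(G) = 2 exactly.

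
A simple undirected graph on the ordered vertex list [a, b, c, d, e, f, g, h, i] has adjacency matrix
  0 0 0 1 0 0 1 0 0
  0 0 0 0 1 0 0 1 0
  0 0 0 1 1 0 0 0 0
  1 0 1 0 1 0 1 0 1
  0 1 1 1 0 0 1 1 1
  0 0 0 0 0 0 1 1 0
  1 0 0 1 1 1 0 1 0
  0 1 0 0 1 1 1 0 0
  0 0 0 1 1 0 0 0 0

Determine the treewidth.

2

A width-2 tree decomposition is:
Bags: B1 = {f, g, h}  B2 = {e, g, h}  B3 = {b, e, h}  B4 = {d, e, g}  B5 = {c, d, e}  B6 = {d, e, i}  B7 = {a, d, g}
Tree: B1–B2, B2–B3, B2–B4, B4–B5, B4–B6, B4–B7
Each bag holds 3 vertices, so the decomposition has width 2, which upper-bounds the treewidth. Conversely, {a, d, g} is a clique of size 3, and the vertices of any clique must share a bag in every tree decomposition; so some bag has ≥ 3 vertices and tw(G) ≥ 2. The upper and lower bounds meet at 2, so that is the treewidth.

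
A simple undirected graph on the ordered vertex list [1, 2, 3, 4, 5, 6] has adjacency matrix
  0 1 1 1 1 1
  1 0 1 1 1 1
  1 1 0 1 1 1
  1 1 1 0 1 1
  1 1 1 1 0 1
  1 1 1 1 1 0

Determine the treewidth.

A width-5 tree decomposition is:
Bags: B1 = {1, 2, 3, 4, 5, 6}
Tree: (single bag)
A single bag containing all 6 vertices is trivially a valid decomposition of width 5. On the other hand G contains the 6-clique {1, 2, 3, 4, 5, 6}. A clique must lie in a single bag of any decomposition, so no decomposition can have width below 5. The upper and lower bounds meet at 5, so that is the treewidth.

5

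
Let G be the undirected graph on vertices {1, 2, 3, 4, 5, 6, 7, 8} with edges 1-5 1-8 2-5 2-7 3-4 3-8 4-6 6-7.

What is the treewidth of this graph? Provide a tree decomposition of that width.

Treewidth 2.
One such decomposition:
Bags: B1 = {4, 6, 7}  B2 = {2, 4, 7}  B3 = {2, 4, 5}  B4 = {1, 4, 5}  B5 = {1, 4, 8}  B6 = {3, 4, 8}
Tree: B1–B2, B2–B3, B3–B4, B4–B5, B5–B6

Every bag has size at most 3, so the width is 3 − 1 = 2 and tw(G) ≤ 2. The edges 4–6–7–2–5–1–8–3–4 form a cycle, so G is not a tree and its treewidth is at least 2. Hence tw(G) = 2 exactly.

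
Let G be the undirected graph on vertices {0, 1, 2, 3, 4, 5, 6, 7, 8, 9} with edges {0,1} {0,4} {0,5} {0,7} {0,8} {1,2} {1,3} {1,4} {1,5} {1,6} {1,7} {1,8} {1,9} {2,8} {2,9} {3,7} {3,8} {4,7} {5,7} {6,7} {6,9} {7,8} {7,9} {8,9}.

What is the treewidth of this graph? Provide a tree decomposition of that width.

Each bag holds 4 vertices, so the decomposition has width 3, which upper-bounds the treewidth. On the other hand G contains the 4-clique {1, 2, 8, 9}. A clique must lie in a single bag of any decomposition, so no decomposition can have width below 3. Hence tw(G) = 3 exactly.

Treewidth 3.
Bags: B1 = {1, 3, 7, 8}  B2 = {1, 7, 8, 9}  B3 = {0, 1, 7, 8}  B4 = {1, 2, 8, 9}  B5 = {0, 1, 4, 7}  B6 = {1, 6, 7, 9}  B7 = {0, 1, 5, 7}
Tree: B1–B2, B1–B3, B2–B4, B3–B5, B2–B6, B5–B7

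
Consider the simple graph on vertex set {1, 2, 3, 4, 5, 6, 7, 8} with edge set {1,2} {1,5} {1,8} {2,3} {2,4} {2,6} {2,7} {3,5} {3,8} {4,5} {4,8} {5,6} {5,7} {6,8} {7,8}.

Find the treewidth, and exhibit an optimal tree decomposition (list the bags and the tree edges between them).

Treewidth 3.
Bags: B1 = {2, 5, 7, 8}  B2 = {2, 4, 5, 8}  B3 = {2, 3, 5, 8}  B4 = {2, 5, 6, 8}  B5 = {1, 2, 5, 8}
Tree: B1–B2, B2–B3, B3–B4, B4–B5

Every bag has size at most 4, so the width is 4 − 1 = 3 and tw(G) ≤ 3. For the lower bound: the 4 vertex sets {7,8}, {2,4}, {5}, {3} are disjoint, each induces a connected subgraph, and every pair is joined by at least one edge of G. Contracting each set to a single vertex therefore yields K_{4} as a minor, and since treewidth is minor-monotone, tw(G) ≥ tw(K_{4}) = 3. The upper and lower bounds meet at 3, so that is the treewidth.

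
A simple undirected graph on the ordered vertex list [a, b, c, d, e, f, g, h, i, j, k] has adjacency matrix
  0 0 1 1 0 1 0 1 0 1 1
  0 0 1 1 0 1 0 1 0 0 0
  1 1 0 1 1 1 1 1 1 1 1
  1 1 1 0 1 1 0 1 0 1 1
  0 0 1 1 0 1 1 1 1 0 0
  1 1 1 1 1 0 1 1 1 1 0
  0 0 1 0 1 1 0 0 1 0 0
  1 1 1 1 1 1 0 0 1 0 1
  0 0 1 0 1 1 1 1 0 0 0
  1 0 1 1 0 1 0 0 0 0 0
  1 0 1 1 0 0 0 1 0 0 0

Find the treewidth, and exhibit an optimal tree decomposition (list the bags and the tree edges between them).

Each bag holds 5 vertices, so the decomposition has width 4, which upper-bounds the treewidth. On the other hand G contains the 5-clique {a, c, d, f, j}. A clique must lie in a single bag of any decomposition, so no decomposition can have width below 4. Hence tw(G) = 4 exactly.

Treewidth 4.
One such decomposition:
Bags: B1 = {a, c, d, f, j}  B2 = {a, c, d, f, h}  B3 = {c, d, e, f, h}  B4 = {c, e, f, h, i}  B5 = {c, e, f, g, i}  B6 = {a, c, d, h, k}  B7 = {b, c, d, f, h}
Tree: B1–B2, B2–B3, B3–B4, B4–B5, B2–B6, B3–B7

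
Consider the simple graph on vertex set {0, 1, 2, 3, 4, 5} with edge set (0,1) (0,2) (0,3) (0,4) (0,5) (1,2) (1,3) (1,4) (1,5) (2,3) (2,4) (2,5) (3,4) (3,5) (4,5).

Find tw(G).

A width-5 tree decomposition is:
Bags: B1 = {0, 1, 2, 3, 4, 5}
Tree: (single bag)
With just one bag of size 6, the width is 6 − 1 = 5, so tw(G) ≤ 5. On the other hand G contains the 6-clique {0, 1, 2, 3, 4, 5}. A clique must lie in a single bag of any decomposition, so no decomposition can have width below 5. Combining the bounds, tw(G) = 5.

5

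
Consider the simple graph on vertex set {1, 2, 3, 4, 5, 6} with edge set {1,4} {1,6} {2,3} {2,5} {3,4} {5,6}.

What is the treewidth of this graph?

2

A width-2 tree decomposition is:
Bags: B1 = {1, 3, 4}  B2 = {1, 3, 6}  B3 = {3, 5, 6}  B4 = {2, 3, 5}
Tree: B1–B2, B2–B3, B3–B4
Every bag has size at most 3, so the width is 3 − 1 = 2 and tw(G) ≤ 2. The edges 3–4–1–6–5–2–3 form a cycle, so G is not a tree and its treewidth is at least 2. Therefore the treewidth is 2.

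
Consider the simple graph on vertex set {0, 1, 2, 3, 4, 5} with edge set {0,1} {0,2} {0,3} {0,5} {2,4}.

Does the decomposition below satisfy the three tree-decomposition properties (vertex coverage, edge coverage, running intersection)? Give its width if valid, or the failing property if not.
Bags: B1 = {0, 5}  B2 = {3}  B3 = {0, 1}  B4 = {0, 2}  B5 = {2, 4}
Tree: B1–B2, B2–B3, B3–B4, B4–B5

A tree decomposition must satisfy three properties: every vertex lies in some bag; for every edge, both endpoints lie together in some bag; and for every vertex, the bags containing it form a connected subtree. Here edge (0,3) lies in no bag, so the decomposition is invalid.

No — edge (0,3) lies in no bag.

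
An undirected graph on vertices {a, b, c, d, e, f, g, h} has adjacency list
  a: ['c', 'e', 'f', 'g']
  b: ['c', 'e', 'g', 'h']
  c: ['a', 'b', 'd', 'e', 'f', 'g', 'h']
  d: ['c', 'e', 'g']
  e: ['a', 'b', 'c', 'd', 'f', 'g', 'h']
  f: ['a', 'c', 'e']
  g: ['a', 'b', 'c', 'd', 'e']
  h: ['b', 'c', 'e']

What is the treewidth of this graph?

A width-3 tree decomposition is:
Bags: B1 = {b, c, e, g}  B2 = {a, c, e, g}  B3 = {b, c, e, h}  B4 = {a, c, e, f}  B5 = {c, d, e, g}
Tree: B1–B2, B1–B3, B2–B4, B2–B5
Each bag holds 4 vertices, so the decomposition has width 3, which upper-bounds the treewidth. On the other hand G contains the 4-clique {c, d, e, g}. A clique must lie in a single bag of any decomposition, so no decomposition can have width below 3. Combining the bounds, tw(G) = 3.

3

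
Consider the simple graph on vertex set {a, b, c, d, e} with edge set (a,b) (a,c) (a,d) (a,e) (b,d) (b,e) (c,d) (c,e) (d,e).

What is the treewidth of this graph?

3

A width-3 tree decomposition is:
Bags: B1 = {a, b, d, e}  B2 = {a, c, d, e}
Tree: B1–B2
Every bag has size at most 4, so the width is 4 − 1 = 3 and tw(G) ≤ 3. For the lower bound, the 4 vertices {a, c, d, e} are pairwise adjacent, and any tree decomposition puts a clique entirely inside one bag — forcing width ≥ 3. The upper and lower bounds meet at 3, so that is the treewidth.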